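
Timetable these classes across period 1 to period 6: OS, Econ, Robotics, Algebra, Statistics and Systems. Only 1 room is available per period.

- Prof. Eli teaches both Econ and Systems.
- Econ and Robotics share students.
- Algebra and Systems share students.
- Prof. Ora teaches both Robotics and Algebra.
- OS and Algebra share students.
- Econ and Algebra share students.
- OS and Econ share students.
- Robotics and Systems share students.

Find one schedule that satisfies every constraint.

Econ in period 2, OS in period 1, Statistics in period 5, Algebra in period 4, Robotics in period 3, Systems in period 6

Checking: Robotics(period 3) != Algebra(period 4); Algebra(period 4) != Systems(period 6); OS(period 1) != Econ(period 2); Robotics(period 3) != Systems(period 6); Econ(period 2) != Robotics(period 3); Econ(period 2) != Systems(period 6); Econ(period 2) != Algebra(period 4); OS(period 1) != Algebra(period 4); max 1 per period (cap 1).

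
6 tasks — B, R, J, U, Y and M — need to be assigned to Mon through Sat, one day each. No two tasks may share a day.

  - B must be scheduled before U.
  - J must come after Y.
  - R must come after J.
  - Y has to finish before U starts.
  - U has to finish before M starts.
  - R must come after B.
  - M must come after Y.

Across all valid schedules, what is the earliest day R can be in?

Precedence pushes R to at least Wed.
R at Thu is achievable: Y in Mon, J in Wed, U in Fri, B in Tue, M in Sat, R in Thu.
Nothing earlier works — the capacity limit rule out every day before Thu.

Thu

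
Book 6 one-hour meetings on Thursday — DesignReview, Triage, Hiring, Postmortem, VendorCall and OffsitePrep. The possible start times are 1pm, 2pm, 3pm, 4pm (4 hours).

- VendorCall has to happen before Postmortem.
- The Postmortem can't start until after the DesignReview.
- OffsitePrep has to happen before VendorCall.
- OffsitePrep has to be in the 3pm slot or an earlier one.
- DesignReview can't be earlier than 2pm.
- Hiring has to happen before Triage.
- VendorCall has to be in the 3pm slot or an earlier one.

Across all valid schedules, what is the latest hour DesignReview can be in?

DesignReview is available from 2pm; downstream work caps DesignReview at 3pm.
DesignReview at 3pm is achievable: Hiring=1pm; OffsitePrep=1pm; Postmortem=4pm; Triage=2pm; VendorCall=2pm; DesignReview=3pm.

3pm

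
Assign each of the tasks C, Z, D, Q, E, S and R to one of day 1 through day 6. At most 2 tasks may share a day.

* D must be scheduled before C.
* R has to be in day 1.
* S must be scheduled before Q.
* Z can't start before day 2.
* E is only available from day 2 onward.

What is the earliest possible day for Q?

Precedence pushes Q to at least day 2.
Q at day 2 is achievable: Z -> day 2; R -> day 1; D -> day 3; C -> day 4; E -> day 3; Q -> day 2; S -> day 1.

day 2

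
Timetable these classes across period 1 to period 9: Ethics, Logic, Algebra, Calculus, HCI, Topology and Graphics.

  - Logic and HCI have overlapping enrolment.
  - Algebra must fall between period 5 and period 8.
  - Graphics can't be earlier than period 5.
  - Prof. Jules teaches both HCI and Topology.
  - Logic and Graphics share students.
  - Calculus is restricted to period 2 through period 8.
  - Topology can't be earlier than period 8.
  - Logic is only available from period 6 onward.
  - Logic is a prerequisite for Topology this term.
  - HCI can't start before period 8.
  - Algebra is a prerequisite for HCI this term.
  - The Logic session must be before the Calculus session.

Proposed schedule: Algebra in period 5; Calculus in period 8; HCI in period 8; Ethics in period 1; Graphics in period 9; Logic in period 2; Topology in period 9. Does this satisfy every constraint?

Logic is a prerequisite for Topology this term — holds.
Prof. Jules teaches both HCI and Topology — holds.
Logic and Graphics share students — holds.
Logic is only available from period 6 onward — violated.
Logic and HCI have overlapping enrolment — holds.
Algebra is a prerequisite for HCI this term — holds.
The Logic session must be before the Calculus session — holds.
HCI can't start before period 8 — holds.
Graphics can't be earlier than period 5 — holds.
Algebra must fall between period 5 and period 8 — holds.
Topology can't be earlier than period 8 — holds.
Calculus is restricted to period 2 through period 8 — holds.

No. Logic is only available from period 6 onward is not satisfied.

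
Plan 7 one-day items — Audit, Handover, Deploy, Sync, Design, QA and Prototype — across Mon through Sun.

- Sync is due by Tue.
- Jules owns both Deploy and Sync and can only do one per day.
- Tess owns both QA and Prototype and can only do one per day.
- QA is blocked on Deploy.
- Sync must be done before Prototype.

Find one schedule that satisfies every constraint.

QA -> Wed; Handover -> Mon; Prototype -> Tue; Sync -> Mon; Audit -> Mon; Design -> Mon; Deploy -> Tue

Checking: Deploy(Tue) before QA(Wed); Sync(Mon) before Prototype(Tue); Deploy(Tue) != Sync(Mon); QA(Wed) != Prototype(Tue); Sync=Mon in [Mon,Tue].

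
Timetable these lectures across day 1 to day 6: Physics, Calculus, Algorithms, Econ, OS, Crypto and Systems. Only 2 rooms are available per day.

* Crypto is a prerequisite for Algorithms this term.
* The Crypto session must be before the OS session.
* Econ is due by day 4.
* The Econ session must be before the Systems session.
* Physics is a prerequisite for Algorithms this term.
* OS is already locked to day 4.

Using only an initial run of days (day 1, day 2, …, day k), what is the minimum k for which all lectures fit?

The precedence chain requires at least 2 distinct days.
With at most 2 per day and 7 lectures, at least 4 days are needed.
OS can't be placed before day 4, so the schedule must run through at least day 4.
4 works (last occupied day: day 4): for example OS=day 4; Crypto=day 1; Systems=day 3; Calculus=day 3; Physics=day 1; Econ=day 2; Algorithms=day 2.

4 days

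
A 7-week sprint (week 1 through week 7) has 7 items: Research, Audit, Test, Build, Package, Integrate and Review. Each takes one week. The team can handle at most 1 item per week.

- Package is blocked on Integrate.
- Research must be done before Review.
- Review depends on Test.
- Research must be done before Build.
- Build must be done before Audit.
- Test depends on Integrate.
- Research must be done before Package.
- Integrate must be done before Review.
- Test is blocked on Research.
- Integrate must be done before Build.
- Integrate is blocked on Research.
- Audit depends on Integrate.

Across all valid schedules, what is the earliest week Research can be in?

week 1

Downstream work caps Research at week 4.
Research at week 1 is achievable: Integrate -> week 2, Audit -> week 6, Research -> week 1, Package -> week 7, Review -> week 5, Test -> week 3, Build -> week 4.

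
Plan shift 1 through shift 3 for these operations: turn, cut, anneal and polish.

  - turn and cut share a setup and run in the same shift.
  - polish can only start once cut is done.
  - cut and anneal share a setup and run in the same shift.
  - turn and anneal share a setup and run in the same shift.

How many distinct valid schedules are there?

Enumerating: polish -> shift 2, anneal -> shift 1, cut -> shift 1, turn -> shift 1 | polish in shift 3; anneal in shift 1; turn in shift 1; cut in shift 1 | polish=shift 3, turn=shift 2, anneal=shift 2, cut=shift 2.

3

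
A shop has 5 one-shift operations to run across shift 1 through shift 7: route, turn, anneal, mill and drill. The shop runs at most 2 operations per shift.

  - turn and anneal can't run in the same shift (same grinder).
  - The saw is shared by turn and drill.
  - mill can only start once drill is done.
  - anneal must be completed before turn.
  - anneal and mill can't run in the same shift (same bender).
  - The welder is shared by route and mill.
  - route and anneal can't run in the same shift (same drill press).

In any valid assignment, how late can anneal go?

Downstream work caps anneal at shift 6.
anneal at shift 6 is achievable: anneal=shift 6, turn=shift 7, route=shift 1, drill=shift 1, mill=shift 2.

shift 6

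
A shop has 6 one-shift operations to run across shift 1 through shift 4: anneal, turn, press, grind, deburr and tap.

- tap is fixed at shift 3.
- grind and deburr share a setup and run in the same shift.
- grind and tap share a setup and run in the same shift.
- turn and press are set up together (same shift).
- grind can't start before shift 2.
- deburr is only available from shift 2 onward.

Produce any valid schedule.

tap=shift 3; press=shift 1; anneal=shift 1; turn=shift 1; deburr=shift 3; grind=shift 3

Checking: turn = press = shift 1; grind = deburr = shift 3; grind = tap = shift 3; tap=shift 3 in [shift 3,shift 3]; grind=shift 3 in [shift 2,shift 4]; deburr=shift 3 in [shift 2,shift 4].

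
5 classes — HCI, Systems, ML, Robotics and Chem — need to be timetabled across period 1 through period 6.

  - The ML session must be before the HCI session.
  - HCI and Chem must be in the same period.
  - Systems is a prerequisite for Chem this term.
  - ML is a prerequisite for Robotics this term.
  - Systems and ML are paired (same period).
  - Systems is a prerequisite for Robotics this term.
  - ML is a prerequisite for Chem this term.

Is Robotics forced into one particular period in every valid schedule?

No

Robotics can be period 2 (e.g. HCI in period 2; Robotics in period 2; Systems in period 1; Chem in period 2; ML in period 1) or period 3 (e.g. Chem -> period 2; Robotics -> period 3; Systems -> period 1; ML -> period 1; HCI -> period 2).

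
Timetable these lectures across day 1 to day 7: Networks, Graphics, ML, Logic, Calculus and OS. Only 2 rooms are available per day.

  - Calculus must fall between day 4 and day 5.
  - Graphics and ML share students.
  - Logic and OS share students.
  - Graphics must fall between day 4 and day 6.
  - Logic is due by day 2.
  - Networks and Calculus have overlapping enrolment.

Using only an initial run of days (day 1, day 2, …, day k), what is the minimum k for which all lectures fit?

4 days

With at most 2 per day and 6 lectures, at least 3 days are needed.
Graphics can't be placed before day 4, so the schedule must run through at least day 4.
4 works (last occupied day: day 4): for example Graphics=day 4, ML=day 2, Networks=day 1, OS=day 2, Logic=day 1, Calculus=day 4.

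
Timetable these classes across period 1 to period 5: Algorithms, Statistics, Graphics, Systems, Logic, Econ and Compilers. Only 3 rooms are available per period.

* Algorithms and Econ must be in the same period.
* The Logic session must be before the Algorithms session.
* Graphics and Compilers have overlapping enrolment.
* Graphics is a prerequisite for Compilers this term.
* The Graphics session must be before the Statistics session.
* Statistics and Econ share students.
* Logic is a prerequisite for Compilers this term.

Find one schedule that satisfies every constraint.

Logic in period 1; Algorithms in period 2; Systems in period 1; Compilers in period 2; Econ in period 2; Graphics in period 1; Statistics in period 3

Checking: Graphics(period 1) before Compilers(period 2); Logic(period 1) before Algorithms(period 2); Graphics(period 1) before Statistics(period 3); Logic(period 1) before Compilers(period 2); Graphics(period 1) != Compilers(period 2); Statistics(period 3) != Econ(period 2); Algorithms = Econ = period 2; max 3 per period (cap 3).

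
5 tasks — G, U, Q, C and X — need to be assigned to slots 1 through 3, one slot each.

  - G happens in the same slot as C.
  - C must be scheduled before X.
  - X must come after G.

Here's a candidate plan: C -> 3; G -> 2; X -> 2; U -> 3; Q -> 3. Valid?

X must come after G — violated.
G happens in the same slot as C — violated.
C must be scheduled before X — violated.

Invalid. C must be scheduled before X.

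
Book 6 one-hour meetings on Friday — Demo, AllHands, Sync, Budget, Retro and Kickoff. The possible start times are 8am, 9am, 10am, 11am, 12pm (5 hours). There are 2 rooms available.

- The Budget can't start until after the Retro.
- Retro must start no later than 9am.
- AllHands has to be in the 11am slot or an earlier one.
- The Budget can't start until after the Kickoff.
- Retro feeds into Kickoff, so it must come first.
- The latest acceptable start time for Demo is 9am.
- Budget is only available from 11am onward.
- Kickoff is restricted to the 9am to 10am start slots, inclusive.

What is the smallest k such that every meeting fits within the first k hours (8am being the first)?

The precedence chain requires at least 3 distinct hours.
With at most 2 per hour and 6 meetings, at least 3 hours are needed.
Budget can't be placed before 11am — that is hour 4 counting from 8am — so the schedule must run through at least 4 hours.
4 works (last occupied hour: 11am): for example AllHands in 9am, Kickoff in 9am, Demo in 8am, Retro in 8am, Budget in 11am, Sync in 10am.

4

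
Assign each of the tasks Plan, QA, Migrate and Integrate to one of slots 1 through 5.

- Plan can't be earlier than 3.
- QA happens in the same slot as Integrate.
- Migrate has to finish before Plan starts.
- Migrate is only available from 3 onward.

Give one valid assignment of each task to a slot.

QA -> 1, Plan -> 4, Migrate -> 3, Integrate -> 1

Checking: Migrate(3) before Plan(4); QA = Integrate = 1; Plan=4 in [3,5]; Migrate=3 in [3,5].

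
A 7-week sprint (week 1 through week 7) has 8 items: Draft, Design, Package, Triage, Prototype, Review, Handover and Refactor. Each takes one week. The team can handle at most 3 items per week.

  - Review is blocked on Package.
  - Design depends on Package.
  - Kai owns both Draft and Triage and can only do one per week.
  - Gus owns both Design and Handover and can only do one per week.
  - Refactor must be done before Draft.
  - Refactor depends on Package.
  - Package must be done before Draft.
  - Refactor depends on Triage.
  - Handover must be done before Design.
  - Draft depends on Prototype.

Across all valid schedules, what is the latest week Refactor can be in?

week 6

Precedence pushes Refactor to at least week 2; downstream work caps Refactor at week 6.
Refactor at week 6 is achievable: Prototype -> week 2, Handover -> week 1, Review -> week 2, Design -> week 2, Triage -> week 1, Refactor -> week 6, Draft -> week 7, Package -> week 1.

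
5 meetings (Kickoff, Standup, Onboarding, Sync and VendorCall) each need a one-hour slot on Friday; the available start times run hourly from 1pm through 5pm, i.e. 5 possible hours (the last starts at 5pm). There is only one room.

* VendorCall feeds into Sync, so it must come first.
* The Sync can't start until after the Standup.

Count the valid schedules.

Splitting on Kickoff: it can be 1pm (8), 2pm (8), 3pm (8), 4pm (8), 5pm (8). Listing each branch's schedules as (Standup, Onboarding, Sync, VendorCall):
Kickoff=1pm: (2pm,3pm,5pm,4pm) (2pm,4pm,5pm,3pm) (2pm,5pm,4pm,3pm) (3pm,2pm,5pm,4pm) (3pm,4pm,5pm,2pm) (3pm,5pm,4pm,2pm) (4pm,2pm,5pm,3pm) (4pm,3pm,5pm,2pm) — 8.
Kickoff=2pm: (1pm,3pm,5pm,4pm) (1pm,4pm,5pm,3pm) (1pm,5pm,4pm,3pm) (3pm,1pm,5pm,4pm) (3pm,4pm,5pm,1pm) (3pm,5pm,4pm,1pm) (4pm,1pm,5pm,3pm) (4pm,3pm,5pm,1pm) — 8.
Kickoff=3pm: (1pm,2pm,5pm,4pm) (1pm,4pm,5pm,2pm) (1pm,5pm,4pm,2pm) (2pm,1pm,5pm,4pm) (2pm,4pm,5pm,1pm) (2pm,5pm,4pm,1pm) (4pm,1pm,5pm,2pm) (4pm,2pm,5pm,1pm) — 8.
Kickoff=4pm: (1pm,2pm,5pm,3pm) (1pm,3pm,5pm,2pm) (1pm,5pm,3pm,2pm) (2pm,1pm,5pm,3pm) (2pm,3pm,5pm,1pm) (2pm,5pm,3pm,1pm) (3pm,1pm,5pm,2pm) (3pm,2pm,5pm,1pm) — 8.
Kickoff=5pm: (1pm,2pm,4pm,3pm) (1pm,3pm,4pm,2pm) (1pm,4pm,3pm,2pm) (2pm,1pm,4pm,3pm) (2pm,3pm,4pm,1pm) (2pm,4pm,3pm,1pm) (3pm,1pm,4pm,2pm) (3pm,2pm,4pm,1pm) — 8.
Summing: 8 + 8 + 8 + 8 + 8 = 40.

40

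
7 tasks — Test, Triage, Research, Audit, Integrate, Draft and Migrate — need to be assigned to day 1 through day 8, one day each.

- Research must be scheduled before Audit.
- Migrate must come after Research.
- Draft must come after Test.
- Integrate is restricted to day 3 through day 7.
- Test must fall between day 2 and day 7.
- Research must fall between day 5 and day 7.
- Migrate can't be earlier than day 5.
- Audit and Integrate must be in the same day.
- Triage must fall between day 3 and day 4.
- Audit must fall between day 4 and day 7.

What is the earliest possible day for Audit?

Audit is available from day 4; precedence pushes Audit to at least day 6; Audit's own window allows nothing later than day 7.
Audit at day 6 is achievable: Integrate -> day 6; Migrate -> day 6; Research -> day 5; Draft -> day 3; Triage -> day 3; Test -> day 2; Audit -> day 6.

day 6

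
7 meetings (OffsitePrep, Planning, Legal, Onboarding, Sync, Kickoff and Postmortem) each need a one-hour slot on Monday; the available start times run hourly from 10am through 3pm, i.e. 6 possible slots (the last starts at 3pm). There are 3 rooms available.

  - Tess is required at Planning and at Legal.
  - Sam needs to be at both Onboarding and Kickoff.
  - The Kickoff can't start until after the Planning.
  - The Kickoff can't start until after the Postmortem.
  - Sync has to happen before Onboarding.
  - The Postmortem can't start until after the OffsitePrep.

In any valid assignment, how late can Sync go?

2pm

Downstream work caps Sync at 2pm.
Sync at 2pm is achievable: Postmortem=11am, Sync=2pm, Planning=10am, Legal=11am, Onboarding=3pm, Kickoff=12pm, OffsitePrep=10am.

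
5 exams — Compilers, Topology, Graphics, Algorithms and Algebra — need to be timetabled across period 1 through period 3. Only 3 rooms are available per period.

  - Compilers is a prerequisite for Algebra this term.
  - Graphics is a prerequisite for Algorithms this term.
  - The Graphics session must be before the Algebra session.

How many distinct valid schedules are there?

Splitting on Compilers: it can be period 1 (15), period 2 (9). Listing each branch's schedules as (Topology, Graphics, Algorithms, Algebra) by period number:
Compilers=period 1: (1,1,2,2) (1,1,2,3) (1,1,3,2) (1,1,3,3) (1,2,3,3) (2,1,2,2) (2,1,2,3) (2,1,3,2) (2,1,3,3) (2,2,3,3) (3,1,2,2) (3,1,2,3) (3,1,3,2) (3,1,3,3) (3,2,3,3) — 15.
Compilers=period 2: (1,1,2,3) (1,1,3,3) (1,2,3,3) (2,1,2,3) (2,1,3,3) (2,2,3,3) (3,1,2,3) (3,1,3,3) (3,2,3,3) — 9.
Summing: 15 + 9 = 24.

24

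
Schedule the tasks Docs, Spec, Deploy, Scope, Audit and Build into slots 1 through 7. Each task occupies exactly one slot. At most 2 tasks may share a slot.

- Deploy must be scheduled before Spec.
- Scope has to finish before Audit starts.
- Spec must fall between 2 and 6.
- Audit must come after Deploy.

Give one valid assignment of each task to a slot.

Deploy=1; Scope=1; Docs=3; Spec=2; Build=3; Audit=2

Checking: Deploy(1) before Spec(2); Scope(1) before Audit(2); Deploy(1) before Audit(2); Spec=2 in [2,6]; max 2 per slot (cap 2).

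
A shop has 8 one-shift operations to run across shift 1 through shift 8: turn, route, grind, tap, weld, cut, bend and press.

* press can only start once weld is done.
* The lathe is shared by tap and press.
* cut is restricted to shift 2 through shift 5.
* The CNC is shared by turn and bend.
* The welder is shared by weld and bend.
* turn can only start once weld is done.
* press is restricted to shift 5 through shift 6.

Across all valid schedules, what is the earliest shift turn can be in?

shift 2

Precedence pushes turn to at least shift 2.
turn at shift 2 is achievable: route=shift 1, turn=shift 2, grind=shift 1, bend=shift 3, weld=shift 1, tap=shift 1, press=shift 5, cut=shift 2.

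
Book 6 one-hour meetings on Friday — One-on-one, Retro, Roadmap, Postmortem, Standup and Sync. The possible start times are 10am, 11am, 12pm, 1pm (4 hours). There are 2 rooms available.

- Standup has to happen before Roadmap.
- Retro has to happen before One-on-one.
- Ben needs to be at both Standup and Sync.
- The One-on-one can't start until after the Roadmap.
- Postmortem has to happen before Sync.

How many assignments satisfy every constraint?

40

Splitting on One-on-one: it can be 12pm (6), 1pm (34). Listing each branch's schedules as (Retro, Roadmap, Postmortem, Standup, Sync):
One-on-one=12pm: (10am,11am,11am,10am,12pm) (10am,11am,11am,10am,1pm) (10am,11am,12pm,10am,1pm) (11am,11am,10am,10am,12pm) (11am,11am,10am,10am,1pm) (11am,11am,12pm,10am,1pm) — 6.
One-on-one=1pm: (10am,11am,11am,10am,12pm) (10am,11am,11am,10am,1pm) (10am,11am,12pm,10am,1pm) (10am,12pm,10am,11am,12pm) (10am,12pm,10am,11am,1pm) (10am,12pm,11am,10am,12pm) (10am,12pm,11am,10am,1pm) (10am,12pm,11am,11am,12pm) (10am,12pm,11am,11am,1pm) (10am,12pm,12pm,10am,1pm) (10am,12pm,12pm,11am,1pm) (11am,11am,10am,10am,12pm) (11am,11am,10am,10am,1pm) (11am,11am,12pm,10am,1pm) (11am,12pm,10am,10am,11am) (11am,12pm,10am,10am,12pm) (11am,12pm,10am,10am,1pm) (11am,12pm,10am,11am,12pm) (11am,12pm,10am,11am,1pm) (11am,12pm,11am,10am,12pm) (11am,12pm,11am,10am,1pm) (11am,12pm,12pm,10am,1pm) (11am,12pm,12pm,11am,1pm) (12pm,11am,10am,10am,11am) (12pm,11am,10am,10am,12pm) (12pm,11am,10am,10am,1pm) (12pm,11am,11am,10am,12pm) (12pm,11am,11am,10am,1pm) (12pm,11am,12pm,10am,1pm) (12pm,12pm,10am,10am,11am) (12pm,12pm,10am,10am,1pm) (12pm,12pm,10am,11am,1pm) (12pm,12pm,11am,10am,1pm) (12pm,12pm,11am,11am,1pm) — 34.
Summing: 6 + 34 = 40.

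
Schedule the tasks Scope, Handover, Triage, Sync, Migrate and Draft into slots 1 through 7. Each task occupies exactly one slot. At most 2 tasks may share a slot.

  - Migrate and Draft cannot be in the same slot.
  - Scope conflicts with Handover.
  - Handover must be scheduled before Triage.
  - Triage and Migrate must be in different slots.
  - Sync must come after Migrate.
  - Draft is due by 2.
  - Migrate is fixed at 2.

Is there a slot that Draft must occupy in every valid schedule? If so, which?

1

Draft's window is 1–2.
Migrate is fixed at 2, and Draft can't share a slot with Migrate.
So Draft must be 1.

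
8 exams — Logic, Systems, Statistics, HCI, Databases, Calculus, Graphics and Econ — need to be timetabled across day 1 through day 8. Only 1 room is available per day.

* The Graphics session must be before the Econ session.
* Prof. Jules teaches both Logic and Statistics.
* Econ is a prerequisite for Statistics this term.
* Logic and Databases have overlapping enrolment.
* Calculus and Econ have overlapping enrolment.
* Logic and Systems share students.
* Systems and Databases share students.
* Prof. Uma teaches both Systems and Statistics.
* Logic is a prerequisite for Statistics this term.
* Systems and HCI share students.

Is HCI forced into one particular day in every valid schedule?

HCI can be day 1 (e.g. Systems in day 6; Calculus in day 8; Databases in day 7; Graphics in day 2; Logic in day 4; Statistics in day 5; Econ in day 3; HCI in day 1) or day 2 (e.g. Econ=day 3; Calculus=day 8; HCI=day 2; Databases=day 7; Statistics=day 5; Graphics=day 1; Logic=day 4; Systems=day 6).

No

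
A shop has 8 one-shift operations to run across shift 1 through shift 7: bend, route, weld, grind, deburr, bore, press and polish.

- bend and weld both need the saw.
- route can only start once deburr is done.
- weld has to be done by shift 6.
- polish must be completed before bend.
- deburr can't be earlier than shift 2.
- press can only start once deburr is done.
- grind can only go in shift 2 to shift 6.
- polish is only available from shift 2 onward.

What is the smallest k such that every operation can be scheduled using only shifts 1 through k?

The precedence chain requires at least 2 distinct shifts.
Propagating the time windows through the other constraints, bend can't land before shift 3, so the schedule must run through at least shift 3.
3 works (last occupied shift: shift 3): for example polish -> shift 2; bend -> shift 3; press -> shift 3; weld -> shift 1; route -> shift 3; bore -> shift 1; deburr -> shift 2; grind -> shift 2.

3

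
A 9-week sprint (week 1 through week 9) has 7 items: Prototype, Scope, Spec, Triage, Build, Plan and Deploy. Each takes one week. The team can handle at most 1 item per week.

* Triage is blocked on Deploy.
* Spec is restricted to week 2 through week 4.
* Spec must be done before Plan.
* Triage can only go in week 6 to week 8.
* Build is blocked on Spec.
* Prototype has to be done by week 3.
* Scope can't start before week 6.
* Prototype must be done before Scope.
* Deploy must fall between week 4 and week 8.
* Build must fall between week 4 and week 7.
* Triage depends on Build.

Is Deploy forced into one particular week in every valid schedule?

Deploy can be week 4 (e.g. Plan=week 3; Build=week 5; Spec=week 2; Triage=week 6; Prototype=week 1; Scope=week 7; Deploy=week 4) or week 5 (e.g. Scope in week 7, Build in week 4, Spec in week 2, Plan in week 3, Triage in week 6, Deploy in week 5, Prototype in week 1).

No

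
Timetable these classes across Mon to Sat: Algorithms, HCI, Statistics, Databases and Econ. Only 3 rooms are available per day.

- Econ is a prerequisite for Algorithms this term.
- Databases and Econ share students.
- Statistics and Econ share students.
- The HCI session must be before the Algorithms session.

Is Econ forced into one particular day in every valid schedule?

No

Econ can be Mon (e.g. Algorithms in Tue, HCI in Mon, Econ in Mon, Databases in Tue, Statistics in Tue) or Tue (e.g. Algorithms=Wed; Statistics=Mon; HCI=Mon; Econ=Tue; Databases=Mon).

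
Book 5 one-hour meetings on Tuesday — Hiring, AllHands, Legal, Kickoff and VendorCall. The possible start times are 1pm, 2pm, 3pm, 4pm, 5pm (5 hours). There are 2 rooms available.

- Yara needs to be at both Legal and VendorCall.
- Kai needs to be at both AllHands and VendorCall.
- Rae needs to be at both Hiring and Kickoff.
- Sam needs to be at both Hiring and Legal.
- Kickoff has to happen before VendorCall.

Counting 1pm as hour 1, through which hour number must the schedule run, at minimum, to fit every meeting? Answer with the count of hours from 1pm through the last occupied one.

The precedence chain requires at least 2 distinct hours.
With at most 2 per hour and 5 meetings, at least 3 hours are needed.
3 works (last occupied hour: 3pm): for example VendorCall in 2pm, AllHands in 1pm, Kickoff in 1pm, Legal in 3pm, Hiring in 2pm.

3 hours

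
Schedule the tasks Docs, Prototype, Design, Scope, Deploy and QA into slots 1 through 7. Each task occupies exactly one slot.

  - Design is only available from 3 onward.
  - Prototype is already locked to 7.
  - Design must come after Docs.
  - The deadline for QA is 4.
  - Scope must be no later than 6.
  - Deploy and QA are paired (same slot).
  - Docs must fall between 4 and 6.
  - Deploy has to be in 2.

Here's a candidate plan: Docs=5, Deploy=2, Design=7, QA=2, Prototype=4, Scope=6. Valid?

No — it violates: Prototype is already locked to 7

Docs must fall between 4 and 6 — holds.
The deadline for QA is 4 — holds.
Scope must be no later than 6 — holds.
Prototype is already locked to 7 — violated.
Design must come after Docs — holds.
Deploy and QA are paired (same slot) — holds.
Deploy has to be in 2 — holds.
Design is only available from 3 onward — holds.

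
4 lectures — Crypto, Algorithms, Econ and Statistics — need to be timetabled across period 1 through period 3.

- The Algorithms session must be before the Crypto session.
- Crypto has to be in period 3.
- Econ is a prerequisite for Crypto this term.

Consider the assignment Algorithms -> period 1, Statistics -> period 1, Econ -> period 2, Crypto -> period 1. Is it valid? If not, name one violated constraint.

No. Crypto has to be in period 3 is not satisfied.

Econ is a prerequisite for Crypto this term — violated.
Crypto has to be in period 3 — violated.
The Algorithms session must be before the Crypto session — violated.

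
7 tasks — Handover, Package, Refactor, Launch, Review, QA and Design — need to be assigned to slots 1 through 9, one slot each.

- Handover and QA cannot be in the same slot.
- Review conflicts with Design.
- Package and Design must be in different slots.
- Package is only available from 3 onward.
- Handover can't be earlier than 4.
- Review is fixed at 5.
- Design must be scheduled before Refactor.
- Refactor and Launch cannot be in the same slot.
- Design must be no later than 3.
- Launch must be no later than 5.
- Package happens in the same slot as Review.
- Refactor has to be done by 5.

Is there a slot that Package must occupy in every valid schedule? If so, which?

Package is available from 3; Package must be in the same slot as Review, which can't be before 5, so Package is at least 5; Package must be in the same slot as Review, which can't be after 5, so Package is at most 5.
So Package is pinned to 5.

5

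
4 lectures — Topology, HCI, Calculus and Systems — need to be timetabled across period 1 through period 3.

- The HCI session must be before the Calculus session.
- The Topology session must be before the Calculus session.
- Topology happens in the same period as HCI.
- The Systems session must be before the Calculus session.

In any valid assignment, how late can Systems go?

Downstream work caps Systems at period 2.
Systems at period 2 is achievable: Systems -> period 2, HCI -> period 1, Calculus -> period 3, Topology -> period 1.

period 2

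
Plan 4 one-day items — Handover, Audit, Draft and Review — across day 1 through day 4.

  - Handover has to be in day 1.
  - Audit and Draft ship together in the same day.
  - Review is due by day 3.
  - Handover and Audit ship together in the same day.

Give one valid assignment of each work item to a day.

Handover=day 1; Draft=day 1; Audit=day 1; Review=day 1

Checking: Handover = Audit = day 1; Audit = Draft = day 1; Handover=day 1 in [day 1,day 1]; Review=day 1 in [day 1,day 3].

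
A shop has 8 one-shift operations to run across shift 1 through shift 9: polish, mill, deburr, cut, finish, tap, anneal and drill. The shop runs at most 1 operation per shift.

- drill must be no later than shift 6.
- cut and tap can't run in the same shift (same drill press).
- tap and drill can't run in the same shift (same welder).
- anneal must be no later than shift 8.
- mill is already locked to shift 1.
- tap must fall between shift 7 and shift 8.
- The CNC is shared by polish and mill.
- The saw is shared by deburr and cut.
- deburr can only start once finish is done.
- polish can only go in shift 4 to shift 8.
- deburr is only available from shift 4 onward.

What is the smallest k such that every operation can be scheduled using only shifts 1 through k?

The precedence chain requires at least 2 distinct shifts.
With at most 1 per shift and 8 operations, at least 8 shifts are needed.
tap can't be placed before shift 7, so the schedule must run through at least shift 7.
8 works (last occupied shift: shift 8): for example tap -> shift 7, deburr -> shift 4, anneal -> shift 8, polish -> shift 5, finish -> shift 3, cut -> shift 6, mill -> shift 1, drill -> shift 2.

8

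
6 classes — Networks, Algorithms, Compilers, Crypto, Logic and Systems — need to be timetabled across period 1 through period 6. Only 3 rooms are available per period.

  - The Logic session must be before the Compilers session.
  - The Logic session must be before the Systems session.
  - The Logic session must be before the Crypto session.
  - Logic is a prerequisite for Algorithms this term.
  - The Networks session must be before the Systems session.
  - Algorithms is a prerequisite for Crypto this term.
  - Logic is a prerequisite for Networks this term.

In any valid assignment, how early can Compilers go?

period 2

Precedence pushes Compilers to at least period 2.
Compilers at period 2 is achievable: Crypto=period 3, Logic=period 1, Algorithms=period 2, Systems=period 3, Compilers=period 2, Networks=period 2.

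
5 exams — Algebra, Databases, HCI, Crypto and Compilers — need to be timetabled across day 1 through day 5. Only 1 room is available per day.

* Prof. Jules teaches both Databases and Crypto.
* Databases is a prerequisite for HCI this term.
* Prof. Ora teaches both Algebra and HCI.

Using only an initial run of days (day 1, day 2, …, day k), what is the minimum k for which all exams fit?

5 days

The precedence chain requires at least 2 distinct days.
With at most 1 per day and 5 exams, at least 5 days are needed.
5 works (last occupied day: day 5): for example Algebra in day 3, HCI in day 2, Compilers in day 5, Crypto in day 4, Databases in day 1.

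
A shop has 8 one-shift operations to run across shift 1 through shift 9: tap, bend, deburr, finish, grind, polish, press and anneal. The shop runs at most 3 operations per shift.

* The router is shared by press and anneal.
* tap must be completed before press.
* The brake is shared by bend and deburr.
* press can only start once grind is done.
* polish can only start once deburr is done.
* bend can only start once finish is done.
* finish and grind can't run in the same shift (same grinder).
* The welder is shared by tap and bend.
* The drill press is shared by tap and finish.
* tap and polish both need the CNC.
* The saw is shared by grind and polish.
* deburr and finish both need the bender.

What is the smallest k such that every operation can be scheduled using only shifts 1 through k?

3 shifts

The precedence chain requires at least 2 distinct shifts.
With at most 3 per shift and 8 operations, at least 3 shifts are needed.
3 works (last occupied shift: shift 3): for example finish -> shift 2; bend -> shift 3; tap -> shift 1; grind -> shift 1; anneal -> shift 3; polish -> shift 2; deburr -> shift 1; press -> shift 2.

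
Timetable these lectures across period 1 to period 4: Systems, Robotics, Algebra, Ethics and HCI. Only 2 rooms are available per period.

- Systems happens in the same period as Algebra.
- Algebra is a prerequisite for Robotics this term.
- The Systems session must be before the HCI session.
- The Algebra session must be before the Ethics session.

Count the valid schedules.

30

Splitting on Systems: it can be period 1 (24), period 2 (6). Listing each branch's schedules as (Robotics, Algebra, Ethics, HCI) by period number:
Systems=period 1: (2,1,2,3) (2,1,2,4) (2,1,3,2) (2,1,3,3) (2,1,3,4) (2,1,4,2) (2,1,4,3) (2,1,4,4) (3,1,2,2) (3,1,2,3) (3,1,2,4) (3,1,3,2) (3,1,3,4) (3,1,4,2) (3,1,4,3) (3,1,4,4) (4,1,2,2) (4,1,2,3) (4,1,2,4) (4,1,3,2) (4,1,3,3) (4,1,3,4) (4,1,4,2) (4,1,4,3) — 24.
Systems=period 2: (3,2,3,4) (3,2,4,3) (3,2,4,4) (4,2,3,3) (4,2,3,4) (4,2,4,3) — 6.
Summing: 24 + 6 = 30.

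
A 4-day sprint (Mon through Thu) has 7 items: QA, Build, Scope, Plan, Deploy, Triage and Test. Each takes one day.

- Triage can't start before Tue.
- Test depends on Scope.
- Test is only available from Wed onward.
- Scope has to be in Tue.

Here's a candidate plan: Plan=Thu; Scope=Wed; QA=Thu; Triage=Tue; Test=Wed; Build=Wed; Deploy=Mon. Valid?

No. Scope has to be in Tue is not satisfied.

Triage can't start before Tue — holds.
Scope has to be in Tue — violated.
Test is only available from Wed onward — holds.
Test depends on Scope — violated.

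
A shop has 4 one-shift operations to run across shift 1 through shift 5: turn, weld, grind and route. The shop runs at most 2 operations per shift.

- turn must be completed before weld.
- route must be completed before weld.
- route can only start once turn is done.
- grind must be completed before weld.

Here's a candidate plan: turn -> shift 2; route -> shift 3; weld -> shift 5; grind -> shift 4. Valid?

route must be completed before weld — holds.
grind must be completed before weld — holds.
The shop runs at most 2 operations per shift — holds.
route can only start once turn is done — holds.
turn must be completed before weld — holds.

Yes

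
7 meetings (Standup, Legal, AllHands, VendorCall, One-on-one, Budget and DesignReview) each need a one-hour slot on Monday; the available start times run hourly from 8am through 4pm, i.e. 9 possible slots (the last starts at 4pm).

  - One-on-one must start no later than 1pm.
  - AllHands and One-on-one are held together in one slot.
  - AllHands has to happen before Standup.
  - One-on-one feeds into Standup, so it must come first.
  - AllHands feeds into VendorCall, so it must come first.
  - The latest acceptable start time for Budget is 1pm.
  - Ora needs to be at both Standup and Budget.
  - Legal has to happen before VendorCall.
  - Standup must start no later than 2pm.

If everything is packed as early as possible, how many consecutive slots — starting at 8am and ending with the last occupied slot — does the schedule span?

The precedence chain requires at least 2 distinct slots.
2 works (last occupied slot: 9am): for example AllHands in 8am, One-on-one in 8am, DesignReview in 8am, Legal in 8am, Standup in 9am, VendorCall in 9am, Budget in 8am.

2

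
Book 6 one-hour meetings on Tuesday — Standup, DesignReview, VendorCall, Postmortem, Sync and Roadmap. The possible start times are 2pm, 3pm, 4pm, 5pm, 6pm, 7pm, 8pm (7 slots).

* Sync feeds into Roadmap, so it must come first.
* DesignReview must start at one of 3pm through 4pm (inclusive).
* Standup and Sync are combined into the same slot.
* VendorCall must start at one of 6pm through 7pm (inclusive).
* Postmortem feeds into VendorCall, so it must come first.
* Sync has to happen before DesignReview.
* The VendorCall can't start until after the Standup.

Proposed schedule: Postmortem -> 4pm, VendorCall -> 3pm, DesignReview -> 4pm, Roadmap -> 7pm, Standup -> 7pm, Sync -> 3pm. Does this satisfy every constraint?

Invalid. The VendorCall can't start until after the Standup.

Postmortem feeds into VendorCall, so it must come first — violated.
Sync has to happen before DesignReview — holds.
DesignReview must start at one of 3pm through 4pm (inclusive) — holds.
Standup and Sync are combined into the same slot — violated.
Sync feeds into Roadmap, so it must come first — holds.
VendorCall must start at one of 6pm through 7pm (inclusive) — violated.
The VendorCall can't start until after the Standup — violated.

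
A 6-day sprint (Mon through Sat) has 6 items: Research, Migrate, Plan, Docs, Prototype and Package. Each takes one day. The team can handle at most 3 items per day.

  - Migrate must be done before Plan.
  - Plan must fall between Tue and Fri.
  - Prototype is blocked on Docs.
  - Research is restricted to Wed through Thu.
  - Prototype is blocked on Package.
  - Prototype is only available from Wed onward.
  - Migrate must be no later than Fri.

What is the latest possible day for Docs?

Downstream work caps Docs at Fri.
Docs at Fri is achievable: Prototype -> Sat; Plan -> Tue; Package -> Mon; Research -> Wed; Docs -> Fri; Migrate -> Mon.

Fri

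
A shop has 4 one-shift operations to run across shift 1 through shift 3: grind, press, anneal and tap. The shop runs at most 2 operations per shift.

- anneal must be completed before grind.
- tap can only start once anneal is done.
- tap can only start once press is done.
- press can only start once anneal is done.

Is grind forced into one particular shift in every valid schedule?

No

grind can be shift 2 (e.g. press -> shift 2; tap -> shift 3; grind -> shift 2; anneal -> shift 1) or shift 3 (e.g. press -> shift 2, anneal -> shift 1, tap -> shift 3, grind -> shift 3).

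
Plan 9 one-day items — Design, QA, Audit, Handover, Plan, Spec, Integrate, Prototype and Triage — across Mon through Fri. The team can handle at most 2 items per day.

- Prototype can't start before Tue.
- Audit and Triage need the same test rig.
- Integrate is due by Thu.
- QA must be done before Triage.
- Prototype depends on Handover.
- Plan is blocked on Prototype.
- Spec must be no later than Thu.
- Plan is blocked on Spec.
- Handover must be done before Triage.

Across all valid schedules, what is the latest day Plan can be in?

Precedence pushes Plan to at least Wed.
Plan at Fri is achievable: Prototype in Tue, Triage in Thu, Integrate in Tue, Audit in Fri, Handover in Mon, Plan in Fri, Spec in Mon, QA in Wed, Design in Wed.

Fri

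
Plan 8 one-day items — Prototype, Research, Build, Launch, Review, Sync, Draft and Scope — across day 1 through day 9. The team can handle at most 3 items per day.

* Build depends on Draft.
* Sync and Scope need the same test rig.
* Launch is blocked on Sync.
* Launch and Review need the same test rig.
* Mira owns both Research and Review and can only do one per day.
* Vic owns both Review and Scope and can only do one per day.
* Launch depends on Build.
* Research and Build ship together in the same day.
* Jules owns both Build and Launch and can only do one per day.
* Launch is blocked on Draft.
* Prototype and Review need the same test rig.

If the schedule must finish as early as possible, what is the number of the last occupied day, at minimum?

3

The precedence chain requires at least 3 distinct days.
With at most 3 per day and 8 work items, at least 3 days are needed.
3 works (last occupied day: day 3): for example Draft in day 1; Scope in day 3; Launch in day 3; Prototype in day 2; Sync in day 1; Review in day 1; Research in day 2; Build in day 2.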